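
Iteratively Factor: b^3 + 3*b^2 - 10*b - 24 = (b + 4)*(b^2 - b - 6) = (b + 2)*(b + 4)*(b - 3)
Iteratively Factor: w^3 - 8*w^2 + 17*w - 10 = (w - 1)*(w^2 - 7*w + 10) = (w - 5)*(w - 1)*(w - 2)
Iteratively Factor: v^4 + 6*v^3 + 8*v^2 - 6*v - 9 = (v + 3)*(v^3 + 3*v^2 - v - 3) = (v + 1)*(v + 3)*(v^2 + 2*v - 3) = (v - 1)*(v + 1)*(v + 3)*(v + 3)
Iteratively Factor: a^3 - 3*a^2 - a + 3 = (a - 1)*(a^2 - 2*a - 3) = (a - 3)*(a - 1)*(a + 1)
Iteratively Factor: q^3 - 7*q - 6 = (q + 2)*(q^2 - 2*q - 3) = (q - 3)*(q + 2)*(q + 1)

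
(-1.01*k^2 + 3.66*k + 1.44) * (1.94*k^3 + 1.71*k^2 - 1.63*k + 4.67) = -1.9594*k^5 + 5.3733*k^4 + 10.6985*k^3 - 8.2201*k^2 + 14.745*k + 6.7248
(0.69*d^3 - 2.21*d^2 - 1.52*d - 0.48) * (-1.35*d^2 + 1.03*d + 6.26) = -0.9315*d^5 + 3.6942*d^4 + 4.0951*d^3 - 14.7522*d^2 - 10.0096*d - 3.0048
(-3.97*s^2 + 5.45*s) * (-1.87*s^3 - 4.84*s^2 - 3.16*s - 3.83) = 7.4239*s^5 + 9.0233*s^4 - 13.8328*s^3 - 2.0169*s^2 - 20.8735*s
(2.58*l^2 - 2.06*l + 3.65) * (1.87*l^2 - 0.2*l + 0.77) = 4.8246*l^4 - 4.3682*l^3 + 9.2241*l^2 - 2.3162*l + 2.8105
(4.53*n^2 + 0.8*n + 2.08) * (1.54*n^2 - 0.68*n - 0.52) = 6.9762*n^4 - 1.8484*n^3 + 0.3036*n^2 - 1.8304*n - 1.0816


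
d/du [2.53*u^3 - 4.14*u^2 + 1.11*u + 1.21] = 7.59*u^2 - 8.28*u + 1.11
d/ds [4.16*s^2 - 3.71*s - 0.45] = 8.32*s - 3.71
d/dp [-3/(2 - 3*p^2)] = -18*p/(3*p^2 - 2)^2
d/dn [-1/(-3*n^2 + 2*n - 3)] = 2*(1 - 3*n)/(3*n^2 - 2*n + 3)^2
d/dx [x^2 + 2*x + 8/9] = 2*x + 2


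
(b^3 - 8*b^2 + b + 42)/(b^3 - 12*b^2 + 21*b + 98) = (b - 3)/(b - 7)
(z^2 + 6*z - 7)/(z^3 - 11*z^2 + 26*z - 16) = (z + 7)/(z^2 - 10*z + 16)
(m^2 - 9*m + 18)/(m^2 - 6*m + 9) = (m - 6)/(m - 3)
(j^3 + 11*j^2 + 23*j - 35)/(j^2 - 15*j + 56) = (j^3 + 11*j^2 + 23*j - 35)/(j^2 - 15*j + 56)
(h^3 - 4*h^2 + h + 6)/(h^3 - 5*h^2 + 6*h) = (h + 1)/h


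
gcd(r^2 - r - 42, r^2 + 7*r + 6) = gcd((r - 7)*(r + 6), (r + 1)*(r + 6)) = r + 6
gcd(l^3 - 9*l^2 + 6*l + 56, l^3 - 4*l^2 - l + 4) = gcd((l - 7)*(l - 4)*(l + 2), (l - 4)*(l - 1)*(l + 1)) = l - 4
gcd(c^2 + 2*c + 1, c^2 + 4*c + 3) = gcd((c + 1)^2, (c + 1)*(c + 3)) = c + 1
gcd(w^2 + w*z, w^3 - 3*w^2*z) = w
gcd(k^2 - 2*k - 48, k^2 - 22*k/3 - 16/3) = k - 8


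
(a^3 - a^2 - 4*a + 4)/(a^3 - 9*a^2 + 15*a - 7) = (a^2 - 4)/(a^2 - 8*a + 7)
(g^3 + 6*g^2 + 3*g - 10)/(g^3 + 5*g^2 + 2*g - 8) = (g + 5)/(g + 4)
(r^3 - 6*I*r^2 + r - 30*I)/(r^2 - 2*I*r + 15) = (r^2 - I*r + 6)/(r + 3*I)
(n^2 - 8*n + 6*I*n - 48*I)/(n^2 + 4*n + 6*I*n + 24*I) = (n - 8)/(n + 4)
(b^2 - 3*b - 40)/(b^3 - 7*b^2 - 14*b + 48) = (b + 5)/(b^2 + b - 6)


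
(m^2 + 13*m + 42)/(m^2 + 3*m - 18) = (m + 7)/(m - 3)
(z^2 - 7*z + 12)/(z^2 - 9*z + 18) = (z - 4)/(z - 6)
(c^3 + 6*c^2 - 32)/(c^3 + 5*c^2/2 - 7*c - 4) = 2*(c + 4)/(2*c + 1)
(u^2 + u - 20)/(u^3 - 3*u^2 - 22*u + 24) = (u^2 + u - 20)/(u^3 - 3*u^2 - 22*u + 24)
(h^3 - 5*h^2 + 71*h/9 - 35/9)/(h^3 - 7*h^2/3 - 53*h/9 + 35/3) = (3*h^2 - 10*h + 7)/(3*h^2 - 2*h - 21)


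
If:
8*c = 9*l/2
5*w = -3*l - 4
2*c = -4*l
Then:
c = 0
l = 0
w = -4/5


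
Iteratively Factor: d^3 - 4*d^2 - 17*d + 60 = (d - 5)*(d^2 + d - 12) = (d - 5)*(d + 4)*(d - 3)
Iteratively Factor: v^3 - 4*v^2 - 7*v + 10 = (v + 2)*(v^2 - 6*v + 5) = (v - 1)*(v + 2)*(v - 5)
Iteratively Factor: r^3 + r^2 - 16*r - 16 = (r + 1)*(r^2 - 16) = (r + 1)*(r + 4)*(r - 4)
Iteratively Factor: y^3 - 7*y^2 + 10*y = (y - 2)*(y^2 - 5*y) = y*(y - 2)*(y - 5)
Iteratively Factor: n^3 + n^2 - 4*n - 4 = (n + 2)*(n^2 - n - 2) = (n - 2)*(n + 2)*(n + 1)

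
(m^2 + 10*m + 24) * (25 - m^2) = -m^4 - 10*m^3 + m^2 + 250*m + 600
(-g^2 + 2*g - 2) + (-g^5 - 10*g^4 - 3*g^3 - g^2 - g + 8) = -g^5 - 10*g^4 - 3*g^3 - 2*g^2 + g + 6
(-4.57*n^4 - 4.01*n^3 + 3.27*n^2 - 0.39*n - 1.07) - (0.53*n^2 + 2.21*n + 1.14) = -4.57*n^4 - 4.01*n^3 + 2.74*n^2 - 2.6*n - 2.21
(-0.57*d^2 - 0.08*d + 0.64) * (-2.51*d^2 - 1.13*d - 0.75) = 1.4307*d^4 + 0.8449*d^3 - 1.0885*d^2 - 0.6632*d - 0.48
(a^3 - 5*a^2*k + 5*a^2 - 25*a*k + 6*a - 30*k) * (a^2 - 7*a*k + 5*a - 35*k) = a^5 - 12*a^4*k + 10*a^4 + 35*a^3*k^2 - 120*a^3*k + 31*a^3 + 350*a^2*k^2 - 372*a^2*k + 30*a^2 + 1085*a*k^2 - 360*a*k + 1050*k^2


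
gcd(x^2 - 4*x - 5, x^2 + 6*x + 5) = x + 1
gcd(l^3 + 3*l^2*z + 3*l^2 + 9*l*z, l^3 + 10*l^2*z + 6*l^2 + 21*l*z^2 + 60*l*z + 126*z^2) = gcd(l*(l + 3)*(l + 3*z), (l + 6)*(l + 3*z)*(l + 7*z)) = l + 3*z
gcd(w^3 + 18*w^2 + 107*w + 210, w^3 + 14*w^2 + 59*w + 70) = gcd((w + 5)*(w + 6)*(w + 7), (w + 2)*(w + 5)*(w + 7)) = w^2 + 12*w + 35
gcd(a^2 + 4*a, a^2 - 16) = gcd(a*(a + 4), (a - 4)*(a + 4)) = a + 4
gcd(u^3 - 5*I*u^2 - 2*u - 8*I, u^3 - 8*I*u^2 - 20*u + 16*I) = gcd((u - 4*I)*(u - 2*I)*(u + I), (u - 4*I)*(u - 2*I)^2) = u^2 - 6*I*u - 8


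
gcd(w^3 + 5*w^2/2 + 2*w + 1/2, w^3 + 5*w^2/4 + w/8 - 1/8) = w^2 + 3*w/2 + 1/2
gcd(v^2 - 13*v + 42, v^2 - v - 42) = v - 7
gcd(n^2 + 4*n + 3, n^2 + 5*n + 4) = n + 1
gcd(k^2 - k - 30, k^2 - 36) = k - 6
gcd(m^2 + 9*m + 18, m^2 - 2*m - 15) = m + 3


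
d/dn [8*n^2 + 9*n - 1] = 16*n + 9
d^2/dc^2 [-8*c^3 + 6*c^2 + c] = 12 - 48*c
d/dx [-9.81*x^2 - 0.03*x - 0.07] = -19.62*x - 0.03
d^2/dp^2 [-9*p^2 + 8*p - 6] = -18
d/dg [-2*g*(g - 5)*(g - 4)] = -6*g^2 + 36*g - 40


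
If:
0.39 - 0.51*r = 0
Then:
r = 0.76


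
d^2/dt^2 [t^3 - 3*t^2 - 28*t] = 6*t - 6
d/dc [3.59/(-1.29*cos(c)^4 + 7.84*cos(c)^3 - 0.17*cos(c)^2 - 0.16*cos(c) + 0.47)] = (-18.5244*cos(c)^3 + 84.4368*cos(c)^2 - 1.2206*cos(c) - 0.5744)*sin(c)/(1.29*cos(c)^4 - 7.84*cos(c)^3 + 0.17*cos(c)^2 + 0.16*cos(c) - 0.47)^2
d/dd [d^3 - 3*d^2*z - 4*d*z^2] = 3*d^2 - 6*d*z - 4*z^2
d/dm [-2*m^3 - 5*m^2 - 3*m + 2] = -6*m^2 - 10*m - 3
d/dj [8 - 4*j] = -4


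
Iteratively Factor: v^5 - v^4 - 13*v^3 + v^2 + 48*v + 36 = (v + 2)*(v^4 - 3*v^3 - 7*v^2 + 15*v + 18) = (v - 3)*(v + 2)*(v^3 - 7*v - 6) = (v - 3)*(v + 2)^2*(v^2 - 2*v - 3) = (v - 3)*(v + 1)*(v + 2)^2*(v - 3)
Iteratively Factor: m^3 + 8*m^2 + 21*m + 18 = (m + 2)*(m^2 + 6*m + 9) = (m + 2)*(m + 3)*(m + 3)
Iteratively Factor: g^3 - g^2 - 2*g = (g)*(g^2 - g - 2) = g*(g + 1)*(g - 2)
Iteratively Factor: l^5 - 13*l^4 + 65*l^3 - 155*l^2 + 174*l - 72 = (l - 2)*(l^4 - 11*l^3 + 43*l^2 - 69*l + 36) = (l - 4)*(l - 2)*(l^3 - 7*l^2 + 15*l - 9) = (l - 4)*(l - 3)*(l - 2)*(l^2 - 4*l + 3) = (l - 4)*(l - 3)*(l - 2)*(l - 1)*(l - 3)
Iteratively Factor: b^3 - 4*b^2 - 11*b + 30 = (b + 3)*(b^2 - 7*b + 10) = (b - 5)*(b + 3)*(b - 2)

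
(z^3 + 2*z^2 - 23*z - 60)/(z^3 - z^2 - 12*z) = (z^2 - z - 20)/(z*(z - 4))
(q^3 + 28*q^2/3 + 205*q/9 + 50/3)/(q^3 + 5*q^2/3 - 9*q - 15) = (q^2 + 23*q/3 + 10)/(q^2 - 9)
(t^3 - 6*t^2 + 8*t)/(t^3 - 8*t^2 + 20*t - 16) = t/(t - 2)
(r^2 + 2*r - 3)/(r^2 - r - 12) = (r - 1)/(r - 4)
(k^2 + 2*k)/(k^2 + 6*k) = (k + 2)/(k + 6)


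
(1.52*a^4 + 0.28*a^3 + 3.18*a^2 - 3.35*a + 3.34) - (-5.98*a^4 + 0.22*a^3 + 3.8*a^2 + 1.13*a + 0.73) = 7.5*a^4 + 0.06*a^3 - 0.62*a^2 - 4.48*a + 2.61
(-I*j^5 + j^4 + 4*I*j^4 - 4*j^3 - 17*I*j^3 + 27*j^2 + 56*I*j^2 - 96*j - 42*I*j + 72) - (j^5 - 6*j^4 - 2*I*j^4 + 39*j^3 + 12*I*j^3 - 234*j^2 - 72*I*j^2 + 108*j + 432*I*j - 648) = -j^5 - I*j^5 + 7*j^4 + 6*I*j^4 - 43*j^3 - 29*I*j^3 + 261*j^2 + 128*I*j^2 - 204*j - 474*I*j + 720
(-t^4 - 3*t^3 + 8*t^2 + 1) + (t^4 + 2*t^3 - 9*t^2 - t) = -t^3 - t^2 - t + 1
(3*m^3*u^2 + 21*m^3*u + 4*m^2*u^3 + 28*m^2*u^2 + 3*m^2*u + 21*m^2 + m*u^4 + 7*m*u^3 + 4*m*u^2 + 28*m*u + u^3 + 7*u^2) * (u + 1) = 3*m^3*u^3 + 24*m^3*u^2 + 21*m^3*u + 4*m^2*u^4 + 32*m^2*u^3 + 31*m^2*u^2 + 24*m^2*u + 21*m^2 + m*u^5 + 8*m*u^4 + 11*m*u^3 + 32*m*u^2 + 28*m*u + u^4 + 8*u^3 + 7*u^2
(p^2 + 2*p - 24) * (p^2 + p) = p^4 + 3*p^3 - 22*p^2 - 24*p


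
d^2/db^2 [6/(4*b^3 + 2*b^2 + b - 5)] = 12*(-2*(6*b + 1)*(4*b^3 + 2*b^2 + b - 5) + (12*b^2 + 4*b + 1)^2)/(4*b^3 + 2*b^2 + b - 5)^3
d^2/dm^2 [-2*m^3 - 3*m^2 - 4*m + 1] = -12*m - 6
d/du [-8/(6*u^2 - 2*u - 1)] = 16*(6*u - 1)/(-6*u^2 + 2*u + 1)^2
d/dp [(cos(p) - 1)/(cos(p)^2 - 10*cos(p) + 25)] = (cos(p) + 3)*sin(p)/(cos(p) - 5)^3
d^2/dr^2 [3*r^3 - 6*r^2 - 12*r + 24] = 18*r - 12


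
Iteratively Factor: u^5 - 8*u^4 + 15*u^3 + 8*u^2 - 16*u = (u - 4)*(u^4 - 4*u^3 - u^2 + 4*u) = u*(u - 4)*(u^3 - 4*u^2 - u + 4) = u*(u - 4)*(u - 1)*(u^2 - 3*u - 4) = u*(u - 4)*(u - 1)*(u + 1)*(u - 4)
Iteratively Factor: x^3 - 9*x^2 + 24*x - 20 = (x - 2)*(x^2 - 7*x + 10) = (x - 2)^2*(x - 5)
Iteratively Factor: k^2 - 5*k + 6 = (k - 3)*(k - 2)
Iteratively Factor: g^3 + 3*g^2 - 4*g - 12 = (g + 3)*(g^2 - 4) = (g + 2)*(g + 3)*(g - 2)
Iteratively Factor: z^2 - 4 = (z + 2)*(z - 2)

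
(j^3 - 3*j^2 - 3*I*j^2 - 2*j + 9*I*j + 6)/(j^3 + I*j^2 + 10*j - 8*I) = (j - 3)/(j + 4*I)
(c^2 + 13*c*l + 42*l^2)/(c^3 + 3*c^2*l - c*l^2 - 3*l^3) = (c^2 + 13*c*l + 42*l^2)/(c^3 + 3*c^2*l - c*l^2 - 3*l^3)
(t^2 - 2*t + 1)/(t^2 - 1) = (t - 1)/(t + 1)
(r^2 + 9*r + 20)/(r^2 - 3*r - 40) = (r + 4)/(r - 8)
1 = 1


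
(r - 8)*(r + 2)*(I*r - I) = I*r^3 - 7*I*r^2 - 10*I*r + 16*I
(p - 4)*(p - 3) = p^2 - 7*p + 12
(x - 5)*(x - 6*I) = x^2 - 5*x - 6*I*x + 30*I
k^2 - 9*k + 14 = (k - 7)*(k - 2)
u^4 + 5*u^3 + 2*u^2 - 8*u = u*(u - 1)*(u + 2)*(u + 4)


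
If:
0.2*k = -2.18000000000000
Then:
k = -10.90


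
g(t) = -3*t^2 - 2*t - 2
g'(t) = -6*t - 2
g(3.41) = -43.70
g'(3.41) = -22.46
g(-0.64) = -1.95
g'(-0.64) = 1.84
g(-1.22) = -4.03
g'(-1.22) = 5.32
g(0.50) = -3.75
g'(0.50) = -5.00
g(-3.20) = -26.32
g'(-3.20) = 17.20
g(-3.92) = -40.26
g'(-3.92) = 21.52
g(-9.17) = -235.93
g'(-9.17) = 53.02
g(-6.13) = -102.47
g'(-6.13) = 34.78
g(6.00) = -122.00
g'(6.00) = -38.00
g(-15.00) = -647.00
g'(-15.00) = 88.00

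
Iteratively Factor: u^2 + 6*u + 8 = (u + 4)*(u + 2)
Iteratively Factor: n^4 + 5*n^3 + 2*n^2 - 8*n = (n)*(n^3 + 5*n^2 + 2*n - 8) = n*(n - 1)*(n^2 + 6*n + 8) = n*(n - 1)*(n + 2)*(n + 4)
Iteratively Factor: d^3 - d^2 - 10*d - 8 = (d + 1)*(d^2 - 2*d - 8) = (d + 1)*(d + 2)*(d - 4)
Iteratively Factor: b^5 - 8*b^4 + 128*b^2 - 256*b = (b - 4)*(b^4 - 4*b^3 - 16*b^2 + 64*b) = (b - 4)*(b + 4)*(b^3 - 8*b^2 + 16*b) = (b - 4)^2*(b + 4)*(b^2 - 4*b) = b*(b - 4)^2*(b + 4)*(b - 4)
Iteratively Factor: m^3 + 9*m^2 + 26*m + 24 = (m + 3)*(m^2 + 6*m + 8) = (m + 2)*(m + 3)*(m + 4)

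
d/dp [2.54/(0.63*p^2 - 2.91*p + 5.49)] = (7.3914 - 3.2004*p)/(0.63*p^2 - 2.91*p + 5.49)^2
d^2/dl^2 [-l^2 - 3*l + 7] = -2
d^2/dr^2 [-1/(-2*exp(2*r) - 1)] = (16*exp(2*r) - 8)*exp(2*r)/(2*exp(2*r) + 1)^3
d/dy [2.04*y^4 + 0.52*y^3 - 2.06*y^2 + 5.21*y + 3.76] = 8.16*y^3 + 1.56*y^2 - 4.12*y + 5.21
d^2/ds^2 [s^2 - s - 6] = 2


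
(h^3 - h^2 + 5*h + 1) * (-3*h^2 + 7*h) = -3*h^5 + 10*h^4 - 22*h^3 + 32*h^2 + 7*h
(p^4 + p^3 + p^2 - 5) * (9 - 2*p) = -2*p^5 + 7*p^4 + 7*p^3 + 9*p^2 + 10*p - 45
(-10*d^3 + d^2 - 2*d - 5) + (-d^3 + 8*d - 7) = -11*d^3 + d^2 + 6*d - 12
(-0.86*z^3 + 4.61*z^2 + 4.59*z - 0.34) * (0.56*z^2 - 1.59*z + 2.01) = -0.4816*z^5 + 3.949*z^4 - 6.4881*z^3 + 1.7776*z^2 + 9.7665*z - 0.6834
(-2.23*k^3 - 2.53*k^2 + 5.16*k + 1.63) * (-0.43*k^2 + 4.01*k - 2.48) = 0.9589*k^5 - 7.8544*k^4 - 6.8337*k^3 + 26.2651*k^2 - 6.2605*k - 4.0424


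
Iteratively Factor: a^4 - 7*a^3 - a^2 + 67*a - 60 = (a - 1)*(a^3 - 6*a^2 - 7*a + 60) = (a - 4)*(a - 1)*(a^2 - 2*a - 15) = (a - 4)*(a - 1)*(a + 3)*(a - 5)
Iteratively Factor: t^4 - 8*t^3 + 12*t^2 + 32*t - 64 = (t - 4)*(t^3 - 4*t^2 - 4*t + 16) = (t - 4)*(t - 2)*(t^2 - 2*t - 8) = (t - 4)*(t - 2)*(t + 2)*(t - 4)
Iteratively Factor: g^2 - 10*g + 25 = (g - 5)*(g - 5)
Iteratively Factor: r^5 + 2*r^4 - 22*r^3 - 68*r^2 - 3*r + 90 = (r + 3)*(r^4 - r^3 - 19*r^2 - 11*r + 30) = (r - 1)*(r + 3)*(r^3 - 19*r - 30) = (r - 1)*(r + 3)^2*(r^2 - 3*r - 10) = (r - 1)*(r + 2)*(r + 3)^2*(r - 5)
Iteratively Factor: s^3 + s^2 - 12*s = (s)*(s^2 + s - 12) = s*(s + 4)*(s - 3)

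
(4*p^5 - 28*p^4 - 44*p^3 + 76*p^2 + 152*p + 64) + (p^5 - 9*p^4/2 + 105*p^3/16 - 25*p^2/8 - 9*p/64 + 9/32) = 5*p^5 - 65*p^4/2 - 599*p^3/16 + 583*p^2/8 + 9719*p/64 + 2057/32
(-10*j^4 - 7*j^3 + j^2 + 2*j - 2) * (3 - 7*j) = 70*j^5 + 19*j^4 - 28*j^3 - 11*j^2 + 20*j - 6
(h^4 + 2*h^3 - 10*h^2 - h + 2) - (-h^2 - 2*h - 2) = h^4 + 2*h^3 - 9*h^2 + h + 4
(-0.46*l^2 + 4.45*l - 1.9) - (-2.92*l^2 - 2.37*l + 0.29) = 2.46*l^2 + 6.82*l - 2.19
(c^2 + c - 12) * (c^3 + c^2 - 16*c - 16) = c^5 + 2*c^4 - 27*c^3 - 44*c^2 + 176*c + 192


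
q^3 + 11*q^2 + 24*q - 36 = (q - 1)*(q + 6)^2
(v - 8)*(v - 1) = v^2 - 9*v + 8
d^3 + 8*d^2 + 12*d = d*(d + 2)*(d + 6)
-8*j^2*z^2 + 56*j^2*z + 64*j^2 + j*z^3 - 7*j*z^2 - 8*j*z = (-8*j + z)*(z - 8)*(j*z + j)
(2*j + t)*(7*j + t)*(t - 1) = 14*j^2*t - 14*j^2 + 9*j*t^2 - 9*j*t + t^3 - t^2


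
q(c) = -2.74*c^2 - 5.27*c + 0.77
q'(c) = -5.48*c - 5.27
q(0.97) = -6.92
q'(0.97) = -10.59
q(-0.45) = 2.59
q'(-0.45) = -2.80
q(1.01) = -7.35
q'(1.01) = -10.80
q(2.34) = -26.56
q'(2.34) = -18.09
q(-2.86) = -6.57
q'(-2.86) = 10.40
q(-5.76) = -59.78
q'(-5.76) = 26.29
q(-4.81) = -37.27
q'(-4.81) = 21.09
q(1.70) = -16.11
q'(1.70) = -14.59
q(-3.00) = -8.08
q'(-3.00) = 11.17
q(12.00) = -457.03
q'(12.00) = -71.03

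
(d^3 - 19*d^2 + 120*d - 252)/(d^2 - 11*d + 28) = (d^2 - 12*d + 36)/(d - 4)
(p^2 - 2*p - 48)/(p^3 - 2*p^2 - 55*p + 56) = (p + 6)/(p^2 + 6*p - 7)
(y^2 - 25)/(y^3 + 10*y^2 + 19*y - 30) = (y - 5)/(y^2 + 5*y - 6)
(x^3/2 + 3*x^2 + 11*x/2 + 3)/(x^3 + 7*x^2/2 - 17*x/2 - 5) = (x^3 + 6*x^2 + 11*x + 6)/(2*x^3 + 7*x^2 - 17*x - 10)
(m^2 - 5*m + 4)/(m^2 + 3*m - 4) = (m - 4)/(m + 4)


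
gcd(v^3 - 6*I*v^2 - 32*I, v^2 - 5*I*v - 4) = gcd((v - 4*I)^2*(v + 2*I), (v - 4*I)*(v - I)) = v - 4*I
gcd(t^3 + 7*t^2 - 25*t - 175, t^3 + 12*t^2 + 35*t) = t^2 + 12*t + 35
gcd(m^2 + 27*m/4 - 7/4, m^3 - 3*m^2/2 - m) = 1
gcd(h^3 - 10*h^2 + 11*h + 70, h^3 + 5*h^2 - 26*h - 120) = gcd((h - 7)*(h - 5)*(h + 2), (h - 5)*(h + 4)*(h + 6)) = h - 5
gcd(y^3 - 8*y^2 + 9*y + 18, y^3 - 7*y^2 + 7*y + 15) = y^2 - 2*y - 3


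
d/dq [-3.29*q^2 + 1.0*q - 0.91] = 1.0 - 6.58*q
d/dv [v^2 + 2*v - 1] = 2*v + 2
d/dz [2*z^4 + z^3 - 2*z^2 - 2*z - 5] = 8*z^3 + 3*z^2 - 4*z - 2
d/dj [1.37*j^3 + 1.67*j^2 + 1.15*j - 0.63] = 4.11*j^2 + 3.34*j + 1.15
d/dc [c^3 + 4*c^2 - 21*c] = 3*c^2 + 8*c - 21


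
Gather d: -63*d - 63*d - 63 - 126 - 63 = -126*d - 252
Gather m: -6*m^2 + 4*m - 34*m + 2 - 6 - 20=-6*m^2 - 30*m - 24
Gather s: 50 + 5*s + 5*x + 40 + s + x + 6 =6*s + 6*x + 96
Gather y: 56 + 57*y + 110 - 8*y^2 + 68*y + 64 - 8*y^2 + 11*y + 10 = -16*y^2 + 136*y + 240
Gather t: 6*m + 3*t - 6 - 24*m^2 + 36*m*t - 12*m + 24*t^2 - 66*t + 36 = -24*m^2 - 6*m + 24*t^2 + t*(36*m - 63) + 30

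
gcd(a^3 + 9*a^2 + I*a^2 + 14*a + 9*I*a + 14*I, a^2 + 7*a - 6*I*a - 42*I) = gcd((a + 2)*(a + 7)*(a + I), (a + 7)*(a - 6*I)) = a + 7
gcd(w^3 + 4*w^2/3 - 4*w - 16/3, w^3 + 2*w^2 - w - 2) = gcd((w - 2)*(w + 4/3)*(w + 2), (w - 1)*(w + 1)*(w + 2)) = w + 2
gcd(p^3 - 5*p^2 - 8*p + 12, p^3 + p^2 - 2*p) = p^2 + p - 2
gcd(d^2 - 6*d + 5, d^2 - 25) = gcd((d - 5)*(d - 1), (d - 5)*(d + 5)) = d - 5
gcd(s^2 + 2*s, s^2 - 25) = 1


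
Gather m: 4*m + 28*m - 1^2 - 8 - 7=32*m - 16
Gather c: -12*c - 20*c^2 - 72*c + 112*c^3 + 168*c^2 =112*c^3 + 148*c^2 - 84*c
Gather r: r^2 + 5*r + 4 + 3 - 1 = r^2 + 5*r + 6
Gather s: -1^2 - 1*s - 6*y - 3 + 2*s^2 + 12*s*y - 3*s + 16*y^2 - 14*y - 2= 2*s^2 + s*(12*y - 4) + 16*y^2 - 20*y - 6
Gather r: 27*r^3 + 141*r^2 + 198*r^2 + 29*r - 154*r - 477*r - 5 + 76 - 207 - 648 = 27*r^3 + 339*r^2 - 602*r - 784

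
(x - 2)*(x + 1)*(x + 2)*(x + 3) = x^4 + 4*x^3 - x^2 - 16*x - 12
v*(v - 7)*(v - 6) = v^3 - 13*v^2 + 42*v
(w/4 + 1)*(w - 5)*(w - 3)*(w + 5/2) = w^4/4 - 3*w^3/8 - 27*w^2/4 + 35*w/8 + 75/2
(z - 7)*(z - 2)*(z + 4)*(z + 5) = z^4 - 47*z^2 - 54*z + 280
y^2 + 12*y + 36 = (y + 6)^2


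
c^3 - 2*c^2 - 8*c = c*(c - 4)*(c + 2)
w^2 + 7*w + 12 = (w + 3)*(w + 4)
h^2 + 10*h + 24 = (h + 4)*(h + 6)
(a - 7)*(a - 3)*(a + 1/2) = a^3 - 19*a^2/2 + 16*a + 21/2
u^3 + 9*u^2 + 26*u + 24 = (u + 2)*(u + 3)*(u + 4)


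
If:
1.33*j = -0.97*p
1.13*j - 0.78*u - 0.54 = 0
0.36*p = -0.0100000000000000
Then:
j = 0.02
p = -0.03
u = -0.66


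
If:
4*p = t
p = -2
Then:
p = -2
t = -8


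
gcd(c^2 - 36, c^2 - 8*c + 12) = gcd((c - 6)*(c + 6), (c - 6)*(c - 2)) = c - 6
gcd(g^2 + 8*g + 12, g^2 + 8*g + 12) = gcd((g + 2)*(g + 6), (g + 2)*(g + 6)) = g^2 + 8*g + 12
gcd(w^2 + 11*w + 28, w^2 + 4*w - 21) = w + 7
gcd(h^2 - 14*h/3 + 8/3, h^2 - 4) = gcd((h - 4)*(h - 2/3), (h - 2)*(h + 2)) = 1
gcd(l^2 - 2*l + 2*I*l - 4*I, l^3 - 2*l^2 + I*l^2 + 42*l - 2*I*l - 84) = l - 2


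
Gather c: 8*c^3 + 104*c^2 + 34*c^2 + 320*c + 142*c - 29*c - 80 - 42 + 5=8*c^3 + 138*c^2 + 433*c - 117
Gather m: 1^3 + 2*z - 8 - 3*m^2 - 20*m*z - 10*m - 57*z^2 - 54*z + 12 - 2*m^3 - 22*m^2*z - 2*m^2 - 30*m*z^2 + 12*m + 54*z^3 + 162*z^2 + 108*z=-2*m^3 + m^2*(-22*z - 5) + m*(-30*z^2 - 20*z + 2) + 54*z^3 + 105*z^2 + 56*z + 5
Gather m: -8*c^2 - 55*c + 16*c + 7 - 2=-8*c^2 - 39*c + 5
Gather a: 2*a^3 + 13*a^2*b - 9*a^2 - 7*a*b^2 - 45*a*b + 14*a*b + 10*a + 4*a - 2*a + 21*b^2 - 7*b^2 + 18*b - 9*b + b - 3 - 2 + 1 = 2*a^3 + a^2*(13*b - 9) + a*(-7*b^2 - 31*b + 12) + 14*b^2 + 10*b - 4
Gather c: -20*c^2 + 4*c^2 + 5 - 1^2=4 - 16*c^2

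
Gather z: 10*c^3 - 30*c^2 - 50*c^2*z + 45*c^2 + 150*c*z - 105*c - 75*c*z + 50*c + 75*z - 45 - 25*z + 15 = 10*c^3 + 15*c^2 - 55*c + z*(-50*c^2 + 75*c + 50) - 30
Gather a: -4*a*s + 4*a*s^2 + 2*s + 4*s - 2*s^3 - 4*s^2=a*(4*s^2 - 4*s) - 2*s^3 - 4*s^2 + 6*s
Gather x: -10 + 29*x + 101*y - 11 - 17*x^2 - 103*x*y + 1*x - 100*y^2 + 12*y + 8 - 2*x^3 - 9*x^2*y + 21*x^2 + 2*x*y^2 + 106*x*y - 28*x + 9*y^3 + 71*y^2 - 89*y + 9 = -2*x^3 + x^2*(4 - 9*y) + x*(2*y^2 + 3*y + 2) + 9*y^3 - 29*y^2 + 24*y - 4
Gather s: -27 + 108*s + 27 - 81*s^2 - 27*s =-81*s^2 + 81*s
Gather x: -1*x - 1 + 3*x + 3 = 2*x + 2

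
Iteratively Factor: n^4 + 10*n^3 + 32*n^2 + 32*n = (n + 4)*(n^3 + 6*n^2 + 8*n) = n*(n + 4)*(n^2 + 6*n + 8) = n*(n + 4)^2*(n + 2)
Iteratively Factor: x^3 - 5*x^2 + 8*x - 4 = (x - 2)*(x^2 - 3*x + 2) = (x - 2)^2*(x - 1)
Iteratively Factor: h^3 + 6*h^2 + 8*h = (h + 4)*(h^2 + 2*h) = (h + 2)*(h + 4)*(h)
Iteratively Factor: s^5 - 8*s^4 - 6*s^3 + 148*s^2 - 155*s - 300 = (s - 3)*(s^4 - 5*s^3 - 21*s^2 + 85*s + 100) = (s - 5)*(s - 3)*(s^3 - 21*s - 20) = (s - 5)*(s - 3)*(s + 4)*(s^2 - 4*s - 5) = (s - 5)*(s - 3)*(s + 1)*(s + 4)*(s - 5)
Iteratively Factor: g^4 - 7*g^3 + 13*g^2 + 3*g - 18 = (g + 1)*(g^3 - 8*g^2 + 21*g - 18) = (g - 3)*(g + 1)*(g^2 - 5*g + 6) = (g - 3)^2*(g + 1)*(g - 2)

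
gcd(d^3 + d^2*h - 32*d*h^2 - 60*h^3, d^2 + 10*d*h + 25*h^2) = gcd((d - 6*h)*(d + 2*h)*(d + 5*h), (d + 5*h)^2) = d + 5*h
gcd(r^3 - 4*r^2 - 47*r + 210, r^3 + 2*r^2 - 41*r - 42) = r^2 + r - 42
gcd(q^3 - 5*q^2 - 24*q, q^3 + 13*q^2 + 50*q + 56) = 1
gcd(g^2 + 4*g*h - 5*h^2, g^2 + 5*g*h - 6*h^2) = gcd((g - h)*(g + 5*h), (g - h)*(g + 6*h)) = g - h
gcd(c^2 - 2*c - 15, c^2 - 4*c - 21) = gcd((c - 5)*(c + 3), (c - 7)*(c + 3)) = c + 3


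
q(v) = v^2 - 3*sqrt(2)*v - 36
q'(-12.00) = -28.24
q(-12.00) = 158.91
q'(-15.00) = -34.24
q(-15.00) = 252.64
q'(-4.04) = -12.32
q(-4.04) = -2.54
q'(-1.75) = -7.74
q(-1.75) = -25.51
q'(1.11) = -2.02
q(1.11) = -39.48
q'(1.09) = -2.06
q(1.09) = -39.44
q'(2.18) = 0.12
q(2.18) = -40.50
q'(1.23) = -1.78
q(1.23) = -39.71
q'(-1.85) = -7.94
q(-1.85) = -24.73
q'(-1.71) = -7.66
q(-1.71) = -25.82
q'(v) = 2*v - 3*sqrt(2)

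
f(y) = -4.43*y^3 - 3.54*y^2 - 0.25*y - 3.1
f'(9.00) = -1140.46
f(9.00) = -3521.56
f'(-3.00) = -98.62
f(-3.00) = 85.40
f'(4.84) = -345.84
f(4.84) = -589.51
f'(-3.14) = -109.05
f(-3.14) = 99.93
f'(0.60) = -9.28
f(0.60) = -5.48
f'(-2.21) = -49.51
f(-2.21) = 27.98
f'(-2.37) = -58.12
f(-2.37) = 36.58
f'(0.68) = -11.21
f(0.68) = -6.30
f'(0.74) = -12.77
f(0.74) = -7.02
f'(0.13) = -1.40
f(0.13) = -3.20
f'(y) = -13.29*y^2 - 7.08*y - 0.25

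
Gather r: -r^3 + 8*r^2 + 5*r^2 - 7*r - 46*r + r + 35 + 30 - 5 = -r^3 + 13*r^2 - 52*r + 60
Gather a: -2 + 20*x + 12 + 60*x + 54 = 80*x + 64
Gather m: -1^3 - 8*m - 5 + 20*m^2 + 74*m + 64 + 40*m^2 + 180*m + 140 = 60*m^2 + 246*m + 198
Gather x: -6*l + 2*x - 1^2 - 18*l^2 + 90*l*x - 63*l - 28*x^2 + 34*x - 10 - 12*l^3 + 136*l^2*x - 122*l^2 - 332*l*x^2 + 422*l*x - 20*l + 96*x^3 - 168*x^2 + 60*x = -12*l^3 - 140*l^2 - 89*l + 96*x^3 + x^2*(-332*l - 196) + x*(136*l^2 + 512*l + 96) - 11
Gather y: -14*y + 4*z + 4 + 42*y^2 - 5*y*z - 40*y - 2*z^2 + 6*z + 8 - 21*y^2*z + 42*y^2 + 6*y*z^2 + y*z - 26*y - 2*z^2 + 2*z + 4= y^2*(84 - 21*z) + y*(6*z^2 - 4*z - 80) - 4*z^2 + 12*z + 16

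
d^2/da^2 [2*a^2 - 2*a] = 4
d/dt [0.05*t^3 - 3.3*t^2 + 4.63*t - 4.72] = 0.15*t^2 - 6.6*t + 4.63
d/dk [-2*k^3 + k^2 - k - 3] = -6*k^2 + 2*k - 1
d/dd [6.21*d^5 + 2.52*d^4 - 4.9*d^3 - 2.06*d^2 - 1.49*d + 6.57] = 31.05*d^4 + 10.08*d^3 - 14.7*d^2 - 4.12*d - 1.49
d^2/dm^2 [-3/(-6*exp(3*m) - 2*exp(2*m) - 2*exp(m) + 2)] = 3*(2*(9*exp(2*m) + 2*exp(m) + 1)^2*exp(m) - (27*exp(2*m) + 4*exp(m) + 1)*(3*exp(3*m) + exp(2*m) + exp(m) - 1))*exp(m)/(2*(3*exp(3*m) + exp(2*m) + exp(m) - 1)^3)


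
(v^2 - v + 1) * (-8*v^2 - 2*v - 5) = -8*v^4 + 6*v^3 - 11*v^2 + 3*v - 5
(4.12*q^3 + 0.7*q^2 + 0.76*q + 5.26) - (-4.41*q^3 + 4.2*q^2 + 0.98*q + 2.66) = 8.53*q^3 - 3.5*q^2 - 0.22*q + 2.6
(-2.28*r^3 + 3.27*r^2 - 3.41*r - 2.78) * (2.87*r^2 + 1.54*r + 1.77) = -6.5436*r^5 + 5.8737*r^4 - 8.7865*r^3 - 7.4421*r^2 - 10.3169*r - 4.9206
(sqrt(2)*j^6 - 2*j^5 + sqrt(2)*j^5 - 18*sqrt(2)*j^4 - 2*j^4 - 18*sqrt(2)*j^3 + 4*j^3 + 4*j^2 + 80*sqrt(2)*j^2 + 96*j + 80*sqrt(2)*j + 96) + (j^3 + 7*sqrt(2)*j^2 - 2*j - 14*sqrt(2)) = sqrt(2)*j^6 - 2*j^5 + sqrt(2)*j^5 - 18*sqrt(2)*j^4 - 2*j^4 - 18*sqrt(2)*j^3 + 5*j^3 + 4*j^2 + 87*sqrt(2)*j^2 + 94*j + 80*sqrt(2)*j - 14*sqrt(2) + 96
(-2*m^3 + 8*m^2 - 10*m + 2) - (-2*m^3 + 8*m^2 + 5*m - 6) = 8 - 15*m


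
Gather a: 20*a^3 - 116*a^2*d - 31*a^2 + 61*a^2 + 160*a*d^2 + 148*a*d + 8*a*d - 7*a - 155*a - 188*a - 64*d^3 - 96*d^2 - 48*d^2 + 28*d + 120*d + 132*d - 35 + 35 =20*a^3 + a^2*(30 - 116*d) + a*(160*d^2 + 156*d - 350) - 64*d^3 - 144*d^2 + 280*d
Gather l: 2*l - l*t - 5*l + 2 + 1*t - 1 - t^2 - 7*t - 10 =l*(-t - 3) - t^2 - 6*t - 9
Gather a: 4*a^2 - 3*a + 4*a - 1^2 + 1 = 4*a^2 + a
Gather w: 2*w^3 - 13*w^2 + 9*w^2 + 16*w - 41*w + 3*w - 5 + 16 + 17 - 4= 2*w^3 - 4*w^2 - 22*w + 24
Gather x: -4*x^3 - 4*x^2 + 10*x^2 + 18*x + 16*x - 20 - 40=-4*x^3 + 6*x^2 + 34*x - 60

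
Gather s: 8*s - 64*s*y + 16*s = s*(24 - 64*y)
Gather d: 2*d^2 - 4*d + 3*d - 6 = 2*d^2 - d - 6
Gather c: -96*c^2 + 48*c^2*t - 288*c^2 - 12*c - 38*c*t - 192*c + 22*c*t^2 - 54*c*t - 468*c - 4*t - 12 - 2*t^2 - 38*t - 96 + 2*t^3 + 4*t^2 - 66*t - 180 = c^2*(48*t - 384) + c*(22*t^2 - 92*t - 672) + 2*t^3 + 2*t^2 - 108*t - 288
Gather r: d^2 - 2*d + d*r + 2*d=d^2 + d*r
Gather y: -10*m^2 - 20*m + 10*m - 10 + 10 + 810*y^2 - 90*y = -10*m^2 - 10*m + 810*y^2 - 90*y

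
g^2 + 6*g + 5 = (g + 1)*(g + 5)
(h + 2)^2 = h^2 + 4*h + 4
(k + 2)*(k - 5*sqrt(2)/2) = k^2 - 5*sqrt(2)*k/2 + 2*k - 5*sqrt(2)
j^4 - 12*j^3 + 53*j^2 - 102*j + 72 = (j - 4)*(j - 3)^2*(j - 2)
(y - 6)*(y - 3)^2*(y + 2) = y^4 - 10*y^3 + 21*y^2 + 36*y - 108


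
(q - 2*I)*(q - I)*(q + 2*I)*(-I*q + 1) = -I*q^4 - 5*I*q^2 - 4*I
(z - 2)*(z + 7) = z^2 + 5*z - 14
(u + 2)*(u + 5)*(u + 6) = u^3 + 13*u^2 + 52*u + 60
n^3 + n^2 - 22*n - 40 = (n - 5)*(n + 2)*(n + 4)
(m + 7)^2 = m^2 + 14*m + 49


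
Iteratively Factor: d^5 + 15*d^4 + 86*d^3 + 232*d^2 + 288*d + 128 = (d + 4)*(d^4 + 11*d^3 + 42*d^2 + 64*d + 32) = (d + 1)*(d + 4)*(d^3 + 10*d^2 + 32*d + 32) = (d + 1)*(d + 2)*(d + 4)*(d^2 + 8*d + 16) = (d + 1)*(d + 2)*(d + 4)^2*(d + 4)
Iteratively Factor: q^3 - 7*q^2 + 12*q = (q)*(q^2 - 7*q + 12) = q*(q - 4)*(q - 3)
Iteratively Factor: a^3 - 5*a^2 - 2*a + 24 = (a - 4)*(a^2 - a - 6) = (a - 4)*(a - 3)*(a + 2)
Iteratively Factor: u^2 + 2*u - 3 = (u + 3)*(u - 1)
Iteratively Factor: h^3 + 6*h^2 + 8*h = (h)*(h^2 + 6*h + 8) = h*(h + 4)*(h + 2)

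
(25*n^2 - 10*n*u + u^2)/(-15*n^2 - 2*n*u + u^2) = (-5*n + u)/(3*n + u)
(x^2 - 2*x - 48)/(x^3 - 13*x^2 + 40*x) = (x + 6)/(x*(x - 5))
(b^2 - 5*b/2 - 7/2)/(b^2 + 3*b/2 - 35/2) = (b + 1)/(b + 5)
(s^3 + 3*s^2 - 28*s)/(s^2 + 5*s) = (s^2 + 3*s - 28)/(s + 5)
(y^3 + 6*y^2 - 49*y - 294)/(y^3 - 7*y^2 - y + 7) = (y^2 + 13*y + 42)/(y^2 - 1)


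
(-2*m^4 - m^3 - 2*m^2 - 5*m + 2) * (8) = -16*m^4 - 8*m^3 - 16*m^2 - 40*m + 16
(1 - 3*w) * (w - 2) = -3*w^2 + 7*w - 2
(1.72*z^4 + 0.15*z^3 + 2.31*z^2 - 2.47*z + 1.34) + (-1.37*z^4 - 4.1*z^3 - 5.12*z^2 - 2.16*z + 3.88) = 0.35*z^4 - 3.95*z^3 - 2.81*z^2 - 4.63*z + 5.22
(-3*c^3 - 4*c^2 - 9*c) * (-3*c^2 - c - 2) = 9*c^5 + 15*c^4 + 37*c^3 + 17*c^2 + 18*c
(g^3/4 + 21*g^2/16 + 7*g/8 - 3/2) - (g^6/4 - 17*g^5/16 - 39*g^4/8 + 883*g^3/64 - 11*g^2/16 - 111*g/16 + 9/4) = -g^6/4 + 17*g^5/16 + 39*g^4/8 - 867*g^3/64 + 2*g^2 + 125*g/16 - 15/4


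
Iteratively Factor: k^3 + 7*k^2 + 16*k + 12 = (k + 2)*(k^2 + 5*k + 6) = (k + 2)^2*(k + 3)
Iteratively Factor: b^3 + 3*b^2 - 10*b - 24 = (b - 3)*(b^2 + 6*b + 8) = (b - 3)*(b + 4)*(b + 2)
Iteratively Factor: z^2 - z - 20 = (z + 4)*(z - 5)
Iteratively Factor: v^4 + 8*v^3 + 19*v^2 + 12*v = (v + 1)*(v^3 + 7*v^2 + 12*v) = (v + 1)*(v + 4)*(v^2 + 3*v) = (v + 1)*(v + 3)*(v + 4)*(v)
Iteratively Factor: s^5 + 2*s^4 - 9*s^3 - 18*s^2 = (s - 3)*(s^4 + 5*s^3 + 6*s^2) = s*(s - 3)*(s^3 + 5*s^2 + 6*s) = s*(s - 3)*(s + 2)*(s^2 + 3*s) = s^2*(s - 3)*(s + 2)*(s + 3)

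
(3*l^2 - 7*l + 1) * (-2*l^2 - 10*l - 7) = -6*l^4 - 16*l^3 + 47*l^2 + 39*l - 7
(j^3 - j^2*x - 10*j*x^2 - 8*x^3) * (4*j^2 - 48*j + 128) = 4*j^5 - 4*j^4*x - 48*j^4 - 40*j^3*x^2 + 48*j^3*x + 128*j^3 - 32*j^2*x^3 + 480*j^2*x^2 - 128*j^2*x + 384*j*x^3 - 1280*j*x^2 - 1024*x^3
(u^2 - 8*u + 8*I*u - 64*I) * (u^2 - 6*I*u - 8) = u^4 - 8*u^3 + 2*I*u^3 + 40*u^2 - 16*I*u^2 - 320*u - 64*I*u + 512*I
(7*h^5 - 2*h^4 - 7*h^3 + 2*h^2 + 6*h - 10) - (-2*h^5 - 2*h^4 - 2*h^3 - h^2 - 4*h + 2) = 9*h^5 - 5*h^3 + 3*h^2 + 10*h - 12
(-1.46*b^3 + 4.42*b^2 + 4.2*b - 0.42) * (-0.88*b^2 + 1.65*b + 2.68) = 1.2848*b^5 - 6.2986*b^4 - 0.315800000000001*b^3 + 19.1452*b^2 + 10.563*b - 1.1256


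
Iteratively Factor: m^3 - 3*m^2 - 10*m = (m + 2)*(m^2 - 5*m) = m*(m + 2)*(m - 5)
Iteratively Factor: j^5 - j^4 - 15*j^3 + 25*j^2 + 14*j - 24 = (j + 1)*(j^4 - 2*j^3 - 13*j^2 + 38*j - 24) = (j - 2)*(j + 1)*(j^3 - 13*j + 12) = (j - 2)*(j - 1)*(j + 1)*(j^2 + j - 12) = (j - 2)*(j - 1)*(j + 1)*(j + 4)*(j - 3)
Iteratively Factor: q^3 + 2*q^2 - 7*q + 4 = (q + 4)*(q^2 - 2*q + 1) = (q - 1)*(q + 4)*(q - 1)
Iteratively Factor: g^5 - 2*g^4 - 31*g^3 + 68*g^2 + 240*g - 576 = (g - 3)*(g^4 + g^3 - 28*g^2 - 16*g + 192) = (g - 3)^2*(g^3 + 4*g^2 - 16*g - 64) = (g - 3)^2*(g + 4)*(g^2 - 16) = (g - 3)^2*(g + 4)^2*(g - 4)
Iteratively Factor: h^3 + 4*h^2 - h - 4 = (h + 1)*(h^2 + 3*h - 4) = (h + 1)*(h + 4)*(h - 1)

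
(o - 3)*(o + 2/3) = o^2 - 7*o/3 - 2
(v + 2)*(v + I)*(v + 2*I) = v^3 + 2*v^2 + 3*I*v^2 - 2*v + 6*I*v - 4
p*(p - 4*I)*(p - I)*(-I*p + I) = -I*p^4 - 5*p^3 + I*p^3 + 5*p^2 + 4*I*p^2 - 4*I*p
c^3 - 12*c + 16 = (c - 2)^2*(c + 4)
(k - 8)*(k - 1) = k^2 - 9*k + 8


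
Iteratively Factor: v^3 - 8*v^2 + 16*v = (v - 4)*(v^2 - 4*v) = v*(v - 4)*(v - 4)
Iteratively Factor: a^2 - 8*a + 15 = (a - 3)*(a - 5)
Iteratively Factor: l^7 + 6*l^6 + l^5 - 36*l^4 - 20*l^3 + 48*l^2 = (l)*(l^6 + 6*l^5 + l^4 - 36*l^3 - 20*l^2 + 48*l) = l^2*(l^5 + 6*l^4 + l^3 - 36*l^2 - 20*l + 48) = l^2*(l + 4)*(l^4 + 2*l^3 - 7*l^2 - 8*l + 12) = l^2*(l + 3)*(l + 4)*(l^3 - l^2 - 4*l + 4) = l^2*(l + 2)*(l + 3)*(l + 4)*(l^2 - 3*l + 2) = l^2*(l - 2)*(l + 2)*(l + 3)*(l + 4)*(l - 1)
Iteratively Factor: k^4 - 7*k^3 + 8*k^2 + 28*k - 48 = (k + 2)*(k^3 - 9*k^2 + 26*k - 24) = (k - 3)*(k + 2)*(k^2 - 6*k + 8) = (k - 3)*(k - 2)*(k + 2)*(k - 4)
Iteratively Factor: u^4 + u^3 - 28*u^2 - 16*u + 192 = (u + 4)*(u^3 - 3*u^2 - 16*u + 48) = (u - 3)*(u + 4)*(u^2 - 16) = (u - 3)*(u + 4)^2*(u - 4)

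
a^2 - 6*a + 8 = (a - 4)*(a - 2)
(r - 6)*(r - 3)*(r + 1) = r^3 - 8*r^2 + 9*r + 18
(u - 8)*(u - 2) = u^2 - 10*u + 16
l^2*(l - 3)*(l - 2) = l^4 - 5*l^3 + 6*l^2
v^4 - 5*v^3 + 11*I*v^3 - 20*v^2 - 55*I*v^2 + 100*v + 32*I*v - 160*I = (v - 5)*(v - I)*(v + 4*I)*(v + 8*I)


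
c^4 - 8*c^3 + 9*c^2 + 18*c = c*(c - 6)*(c - 3)*(c + 1)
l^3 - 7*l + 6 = (l - 2)*(l - 1)*(l + 3)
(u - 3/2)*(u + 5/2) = u^2 + u - 15/4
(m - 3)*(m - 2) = m^2 - 5*m + 6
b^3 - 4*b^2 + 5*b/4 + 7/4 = (b - 7/2)*(b - 1)*(b + 1/2)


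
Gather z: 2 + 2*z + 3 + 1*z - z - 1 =2*z + 4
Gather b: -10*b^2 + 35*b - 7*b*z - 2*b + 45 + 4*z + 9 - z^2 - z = -10*b^2 + b*(33 - 7*z) - z^2 + 3*z + 54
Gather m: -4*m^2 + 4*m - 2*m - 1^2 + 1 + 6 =-4*m^2 + 2*m + 6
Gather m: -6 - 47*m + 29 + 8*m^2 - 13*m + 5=8*m^2 - 60*m + 28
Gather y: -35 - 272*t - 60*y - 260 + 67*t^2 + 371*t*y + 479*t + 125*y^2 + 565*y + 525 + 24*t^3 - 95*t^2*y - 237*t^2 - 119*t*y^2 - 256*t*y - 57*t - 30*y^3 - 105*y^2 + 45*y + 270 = 24*t^3 - 170*t^2 + 150*t - 30*y^3 + y^2*(20 - 119*t) + y*(-95*t^2 + 115*t + 550) + 500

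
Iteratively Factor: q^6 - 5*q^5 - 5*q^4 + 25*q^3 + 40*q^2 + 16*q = (q + 1)*(q^5 - 6*q^4 + q^3 + 24*q^2 + 16*q) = (q - 4)*(q + 1)*(q^4 - 2*q^3 - 7*q^2 - 4*q) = (q - 4)*(q + 1)^2*(q^3 - 3*q^2 - 4*q) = (q - 4)*(q + 1)^3*(q^2 - 4*q) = (q - 4)^2*(q + 1)^3*(q)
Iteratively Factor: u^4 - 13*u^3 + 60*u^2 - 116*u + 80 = (u - 4)*(u^3 - 9*u^2 + 24*u - 20) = (u - 4)*(u - 2)*(u^2 - 7*u + 10) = (u - 4)*(u - 2)^2*(u - 5)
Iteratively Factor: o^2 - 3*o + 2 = (o - 1)*(o - 2)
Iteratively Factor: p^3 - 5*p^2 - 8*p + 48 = (p - 4)*(p^2 - p - 12) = (p - 4)*(p + 3)*(p - 4)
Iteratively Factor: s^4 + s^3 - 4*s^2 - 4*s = (s - 2)*(s^3 + 3*s^2 + 2*s) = s*(s - 2)*(s^2 + 3*s + 2) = s*(s - 2)*(s + 1)*(s + 2)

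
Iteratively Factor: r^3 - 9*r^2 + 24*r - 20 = (r - 5)*(r^2 - 4*r + 4) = (r - 5)*(r - 2)*(r - 2)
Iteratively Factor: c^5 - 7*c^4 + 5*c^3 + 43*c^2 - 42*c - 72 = (c + 1)*(c^4 - 8*c^3 + 13*c^2 + 30*c - 72) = (c + 1)*(c + 2)*(c^3 - 10*c^2 + 33*c - 36) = (c - 3)*(c + 1)*(c + 2)*(c^2 - 7*c + 12) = (c - 4)*(c - 3)*(c + 1)*(c + 2)*(c - 3)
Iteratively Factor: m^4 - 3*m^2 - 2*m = (m + 1)*(m^3 - m^2 - 2*m) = (m + 1)^2*(m^2 - 2*m) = (m - 2)*(m + 1)^2*(m)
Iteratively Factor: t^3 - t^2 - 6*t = (t - 3)*(t^2 + 2*t) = t*(t - 3)*(t + 2)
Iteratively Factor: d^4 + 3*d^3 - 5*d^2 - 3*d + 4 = (d - 1)*(d^3 + 4*d^2 - d - 4) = (d - 1)*(d + 4)*(d^2 - 1) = (d - 1)^2*(d + 4)*(d + 1)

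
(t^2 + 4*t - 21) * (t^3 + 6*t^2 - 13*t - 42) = t^5 + 10*t^4 - 10*t^3 - 220*t^2 + 105*t + 882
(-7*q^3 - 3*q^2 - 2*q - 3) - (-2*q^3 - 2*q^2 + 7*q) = -5*q^3 - q^2 - 9*q - 3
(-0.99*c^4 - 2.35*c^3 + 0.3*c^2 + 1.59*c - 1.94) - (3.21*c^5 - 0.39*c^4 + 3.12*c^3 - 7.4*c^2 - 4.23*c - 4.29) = -3.21*c^5 - 0.6*c^4 - 5.47*c^3 + 7.7*c^2 + 5.82*c + 2.35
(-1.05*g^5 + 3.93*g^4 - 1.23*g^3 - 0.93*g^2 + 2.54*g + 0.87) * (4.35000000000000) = -4.5675*g^5 + 17.0955*g^4 - 5.3505*g^3 - 4.0455*g^2 + 11.049*g + 3.7845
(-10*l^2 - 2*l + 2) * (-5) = 50*l^2 + 10*l - 10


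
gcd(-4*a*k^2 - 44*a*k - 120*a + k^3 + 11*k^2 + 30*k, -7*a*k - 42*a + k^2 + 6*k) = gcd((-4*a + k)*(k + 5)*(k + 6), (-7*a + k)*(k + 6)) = k + 6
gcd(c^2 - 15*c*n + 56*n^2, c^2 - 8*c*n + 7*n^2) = c - 7*n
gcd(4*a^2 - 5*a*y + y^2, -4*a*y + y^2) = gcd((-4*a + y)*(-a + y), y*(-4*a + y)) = -4*a + y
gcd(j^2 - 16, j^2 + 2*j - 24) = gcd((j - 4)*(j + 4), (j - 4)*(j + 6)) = j - 4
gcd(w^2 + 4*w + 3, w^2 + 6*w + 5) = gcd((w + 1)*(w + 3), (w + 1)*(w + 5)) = w + 1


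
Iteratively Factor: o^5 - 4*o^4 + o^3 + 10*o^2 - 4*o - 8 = (o + 1)*(o^4 - 5*o^3 + 6*o^2 + 4*o - 8) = (o - 2)*(o + 1)*(o^3 - 3*o^2 + 4) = (o - 2)^2*(o + 1)*(o^2 - o - 2) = (o - 2)^3*(o + 1)*(o + 1)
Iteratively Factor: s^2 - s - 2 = (s - 2)*(s + 1)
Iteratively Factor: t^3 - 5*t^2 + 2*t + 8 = (t - 4)*(t^2 - t - 2) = (t - 4)*(t - 2)*(t + 1)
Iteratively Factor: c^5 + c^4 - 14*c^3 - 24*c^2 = (c + 2)*(c^4 - c^3 - 12*c^2) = c*(c + 2)*(c^3 - c^2 - 12*c) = c*(c - 4)*(c + 2)*(c^2 + 3*c) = c*(c - 4)*(c + 2)*(c + 3)*(c)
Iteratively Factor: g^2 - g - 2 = (g + 1)*(g - 2)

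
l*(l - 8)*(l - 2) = l^3 - 10*l^2 + 16*l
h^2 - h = h*(h - 1)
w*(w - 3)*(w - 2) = w^3 - 5*w^2 + 6*w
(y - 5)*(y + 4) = y^2 - y - 20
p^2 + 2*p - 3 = (p - 1)*(p + 3)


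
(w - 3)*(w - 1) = w^2 - 4*w + 3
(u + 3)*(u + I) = u^2 + 3*u + I*u + 3*I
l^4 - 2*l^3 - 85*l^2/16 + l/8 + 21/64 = (l - 7/2)*(l - 1/4)*(l + 1/4)*(l + 3/2)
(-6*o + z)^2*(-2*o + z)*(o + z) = -72*o^4 - 12*o^3*z + 46*o^2*z^2 - 13*o*z^3 + z^4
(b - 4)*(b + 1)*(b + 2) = b^3 - b^2 - 10*b - 8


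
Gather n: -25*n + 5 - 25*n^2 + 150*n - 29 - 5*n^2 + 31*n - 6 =-30*n^2 + 156*n - 30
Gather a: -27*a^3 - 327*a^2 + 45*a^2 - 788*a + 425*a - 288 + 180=-27*a^3 - 282*a^2 - 363*a - 108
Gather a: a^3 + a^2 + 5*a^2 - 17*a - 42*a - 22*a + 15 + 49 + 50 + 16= a^3 + 6*a^2 - 81*a + 130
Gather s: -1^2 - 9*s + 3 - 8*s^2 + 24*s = -8*s^2 + 15*s + 2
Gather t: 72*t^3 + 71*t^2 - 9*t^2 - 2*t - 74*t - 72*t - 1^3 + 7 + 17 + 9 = 72*t^3 + 62*t^2 - 148*t + 32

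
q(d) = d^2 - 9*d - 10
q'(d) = 2*d - 9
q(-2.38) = 17.08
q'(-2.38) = -13.76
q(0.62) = -15.20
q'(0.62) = -7.76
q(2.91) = -27.72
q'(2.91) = -3.18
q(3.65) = -29.53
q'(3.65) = -1.70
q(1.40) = -20.64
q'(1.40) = -6.20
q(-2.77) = 22.60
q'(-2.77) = -14.54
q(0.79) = -16.49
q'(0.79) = -7.42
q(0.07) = -10.63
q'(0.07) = -8.86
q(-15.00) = 350.00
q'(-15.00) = -39.00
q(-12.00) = 242.00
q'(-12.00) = -33.00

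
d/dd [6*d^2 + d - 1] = 12*d + 1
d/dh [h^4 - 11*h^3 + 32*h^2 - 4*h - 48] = 4*h^3 - 33*h^2 + 64*h - 4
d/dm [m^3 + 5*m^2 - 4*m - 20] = 3*m^2 + 10*m - 4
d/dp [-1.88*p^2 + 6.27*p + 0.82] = 6.27 - 3.76*p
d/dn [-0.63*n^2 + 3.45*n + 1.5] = 3.45 - 1.26*n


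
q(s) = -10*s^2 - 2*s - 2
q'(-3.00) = 58.00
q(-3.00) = -86.00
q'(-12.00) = 238.00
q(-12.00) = -1418.00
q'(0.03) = -2.60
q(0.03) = -2.07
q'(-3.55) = 69.00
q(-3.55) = -120.92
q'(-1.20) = 22.00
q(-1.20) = -14.00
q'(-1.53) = 28.60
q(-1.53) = -22.35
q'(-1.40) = 26.00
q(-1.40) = -18.80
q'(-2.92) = 56.40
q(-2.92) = -81.42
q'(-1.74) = 32.80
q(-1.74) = -28.80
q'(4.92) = -100.40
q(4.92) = -253.90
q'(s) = -20*s - 2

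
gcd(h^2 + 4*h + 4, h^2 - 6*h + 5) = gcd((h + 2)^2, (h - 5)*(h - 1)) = 1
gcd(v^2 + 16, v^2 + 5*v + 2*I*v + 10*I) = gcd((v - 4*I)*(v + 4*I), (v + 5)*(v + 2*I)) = 1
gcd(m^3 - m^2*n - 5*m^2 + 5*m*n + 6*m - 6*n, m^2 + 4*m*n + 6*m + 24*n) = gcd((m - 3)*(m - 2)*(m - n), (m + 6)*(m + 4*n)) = 1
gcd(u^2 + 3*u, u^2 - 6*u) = u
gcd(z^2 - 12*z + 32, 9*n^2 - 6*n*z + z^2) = 1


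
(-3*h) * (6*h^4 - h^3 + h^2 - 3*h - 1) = -18*h^5 + 3*h^4 - 3*h^3 + 9*h^2 + 3*h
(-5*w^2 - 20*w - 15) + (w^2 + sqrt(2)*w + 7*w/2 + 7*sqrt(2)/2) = -4*w^2 - 33*w/2 + sqrt(2)*w - 15 + 7*sqrt(2)/2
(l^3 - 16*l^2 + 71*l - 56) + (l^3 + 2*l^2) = 2*l^3 - 14*l^2 + 71*l - 56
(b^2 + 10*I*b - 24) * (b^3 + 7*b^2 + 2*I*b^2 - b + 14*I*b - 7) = b^5 + 7*b^4 + 12*I*b^4 - 45*b^3 + 84*I*b^3 - 315*b^2 - 58*I*b^2 + 24*b - 406*I*b + 168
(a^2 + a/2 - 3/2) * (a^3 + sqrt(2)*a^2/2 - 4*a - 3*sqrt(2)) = a^5 + a^4/2 + sqrt(2)*a^4/2 - 11*a^3/2 + sqrt(2)*a^3/4 - 15*sqrt(2)*a^2/4 - 2*a^2 - 3*sqrt(2)*a/2 + 6*a + 9*sqrt(2)/2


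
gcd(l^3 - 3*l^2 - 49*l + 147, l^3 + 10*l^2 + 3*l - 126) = l^2 + 4*l - 21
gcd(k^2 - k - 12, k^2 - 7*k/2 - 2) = k - 4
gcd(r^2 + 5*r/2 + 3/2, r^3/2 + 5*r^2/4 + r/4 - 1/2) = r + 1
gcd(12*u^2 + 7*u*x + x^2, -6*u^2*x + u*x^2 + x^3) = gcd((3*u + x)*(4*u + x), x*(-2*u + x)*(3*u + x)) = 3*u + x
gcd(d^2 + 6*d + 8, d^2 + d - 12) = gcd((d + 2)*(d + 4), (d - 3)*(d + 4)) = d + 4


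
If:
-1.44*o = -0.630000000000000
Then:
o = 0.44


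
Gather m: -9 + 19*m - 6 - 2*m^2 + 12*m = -2*m^2 + 31*m - 15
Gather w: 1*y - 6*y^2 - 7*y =-6*y^2 - 6*y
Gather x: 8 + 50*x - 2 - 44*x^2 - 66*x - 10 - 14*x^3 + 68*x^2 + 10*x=-14*x^3 + 24*x^2 - 6*x - 4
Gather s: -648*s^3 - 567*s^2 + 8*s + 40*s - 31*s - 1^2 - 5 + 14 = -648*s^3 - 567*s^2 + 17*s + 8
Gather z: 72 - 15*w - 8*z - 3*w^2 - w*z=-3*w^2 - 15*w + z*(-w - 8) + 72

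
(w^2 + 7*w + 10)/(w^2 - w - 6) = (w + 5)/(w - 3)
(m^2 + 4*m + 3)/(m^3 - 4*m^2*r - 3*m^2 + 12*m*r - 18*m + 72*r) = (-m - 1)/(-m^2 + 4*m*r + 6*m - 24*r)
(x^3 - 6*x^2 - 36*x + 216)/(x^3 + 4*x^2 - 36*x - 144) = (x - 6)/(x + 4)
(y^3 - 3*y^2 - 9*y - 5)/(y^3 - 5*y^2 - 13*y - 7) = (y - 5)/(y - 7)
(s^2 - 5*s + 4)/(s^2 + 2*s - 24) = (s - 1)/(s + 6)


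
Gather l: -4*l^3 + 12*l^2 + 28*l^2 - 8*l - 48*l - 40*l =-4*l^3 + 40*l^2 - 96*l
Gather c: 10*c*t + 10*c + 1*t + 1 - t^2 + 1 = c*(10*t + 10) - t^2 + t + 2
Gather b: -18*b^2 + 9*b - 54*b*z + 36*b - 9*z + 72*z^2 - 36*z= -18*b^2 + b*(45 - 54*z) + 72*z^2 - 45*z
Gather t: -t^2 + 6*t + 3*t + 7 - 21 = -t^2 + 9*t - 14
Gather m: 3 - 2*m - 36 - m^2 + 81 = -m^2 - 2*m + 48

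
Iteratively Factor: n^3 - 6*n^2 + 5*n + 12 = (n + 1)*(n^2 - 7*n + 12) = (n - 3)*(n + 1)*(n - 4)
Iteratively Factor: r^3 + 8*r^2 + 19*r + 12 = (r + 1)*(r^2 + 7*r + 12) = (r + 1)*(r + 4)*(r + 3)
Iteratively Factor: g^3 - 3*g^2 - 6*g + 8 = (g - 4)*(g^2 + g - 2) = (g - 4)*(g + 2)*(g - 1)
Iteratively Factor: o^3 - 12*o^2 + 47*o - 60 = (o - 4)*(o^2 - 8*o + 15) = (o - 5)*(o - 4)*(o - 3)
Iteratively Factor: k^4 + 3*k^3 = (k)*(k^3 + 3*k^2) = k^2*(k^2 + 3*k) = k^3*(k + 3)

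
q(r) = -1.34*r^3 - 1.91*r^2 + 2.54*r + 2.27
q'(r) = -4.02*r^2 - 3.82*r + 2.54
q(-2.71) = 8.03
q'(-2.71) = -16.63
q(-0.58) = 0.42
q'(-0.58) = 3.40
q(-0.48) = 0.76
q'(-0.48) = 3.45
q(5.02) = -202.63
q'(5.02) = -117.94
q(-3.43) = 25.16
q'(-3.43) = -31.65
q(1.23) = 0.01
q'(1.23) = -8.24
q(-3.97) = 45.93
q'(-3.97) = -45.65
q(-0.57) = 0.45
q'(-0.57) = 3.41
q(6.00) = -340.69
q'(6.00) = -165.10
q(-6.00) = 207.71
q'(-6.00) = -119.26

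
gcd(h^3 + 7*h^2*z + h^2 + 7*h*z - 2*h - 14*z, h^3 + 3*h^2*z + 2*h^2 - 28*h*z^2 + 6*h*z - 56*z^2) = h^2 + 7*h*z + 2*h + 14*z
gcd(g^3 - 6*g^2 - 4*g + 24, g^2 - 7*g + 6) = g - 6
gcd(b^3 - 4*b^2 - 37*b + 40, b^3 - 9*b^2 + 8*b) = b^2 - 9*b + 8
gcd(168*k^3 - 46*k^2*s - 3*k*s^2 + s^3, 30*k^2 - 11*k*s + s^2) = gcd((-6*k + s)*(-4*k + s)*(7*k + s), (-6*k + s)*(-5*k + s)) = -6*k + s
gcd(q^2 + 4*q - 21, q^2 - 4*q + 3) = q - 3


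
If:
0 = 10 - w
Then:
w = 10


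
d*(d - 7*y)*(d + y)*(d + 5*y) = d^4 - d^3*y - 37*d^2*y^2 - 35*d*y^3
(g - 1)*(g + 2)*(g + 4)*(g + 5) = g^4 + 10*g^3 + 27*g^2 + 2*g - 40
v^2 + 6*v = v*(v + 6)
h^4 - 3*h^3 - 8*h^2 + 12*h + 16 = (h - 4)*(h - 2)*(h + 1)*(h + 2)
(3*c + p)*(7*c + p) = 21*c^2 + 10*c*p + p^2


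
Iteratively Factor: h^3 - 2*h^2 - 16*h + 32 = (h - 4)*(h^2 + 2*h - 8) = (h - 4)*(h + 4)*(h - 2)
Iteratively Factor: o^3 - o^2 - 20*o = (o + 4)*(o^2 - 5*o) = o*(o + 4)*(o - 5)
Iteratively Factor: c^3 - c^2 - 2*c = (c + 1)*(c^2 - 2*c) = c*(c + 1)*(c - 2)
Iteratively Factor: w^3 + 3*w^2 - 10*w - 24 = (w + 4)*(w^2 - w - 6) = (w - 3)*(w + 4)*(w + 2)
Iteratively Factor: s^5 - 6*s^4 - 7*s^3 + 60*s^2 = (s - 4)*(s^4 - 2*s^3 - 15*s^2) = s*(s - 4)*(s^3 - 2*s^2 - 15*s) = s^2*(s - 4)*(s^2 - 2*s - 15) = s^2*(s - 4)*(s + 3)*(s - 5)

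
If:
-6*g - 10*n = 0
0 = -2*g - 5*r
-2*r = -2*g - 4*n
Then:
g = 0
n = 0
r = 0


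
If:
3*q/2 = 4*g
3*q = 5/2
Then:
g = 5/16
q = 5/6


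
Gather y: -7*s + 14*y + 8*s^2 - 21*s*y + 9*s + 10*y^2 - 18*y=8*s^2 + 2*s + 10*y^2 + y*(-21*s - 4)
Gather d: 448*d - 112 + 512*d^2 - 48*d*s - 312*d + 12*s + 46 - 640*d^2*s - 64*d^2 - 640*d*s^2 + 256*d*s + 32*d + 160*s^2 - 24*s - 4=d^2*(448 - 640*s) + d*(-640*s^2 + 208*s + 168) + 160*s^2 - 12*s - 70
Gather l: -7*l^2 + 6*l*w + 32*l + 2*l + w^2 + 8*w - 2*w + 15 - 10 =-7*l^2 + l*(6*w + 34) + w^2 + 6*w + 5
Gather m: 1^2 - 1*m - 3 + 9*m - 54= 8*m - 56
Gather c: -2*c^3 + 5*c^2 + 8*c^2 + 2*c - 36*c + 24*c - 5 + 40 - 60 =-2*c^3 + 13*c^2 - 10*c - 25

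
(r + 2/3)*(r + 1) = r^2 + 5*r/3 + 2/3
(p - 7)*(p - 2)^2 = p^3 - 11*p^2 + 32*p - 28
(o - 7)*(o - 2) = o^2 - 9*o + 14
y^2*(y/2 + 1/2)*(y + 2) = y^4/2 + 3*y^3/2 + y^2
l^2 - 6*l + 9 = (l - 3)^2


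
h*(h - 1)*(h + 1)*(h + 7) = h^4 + 7*h^3 - h^2 - 7*h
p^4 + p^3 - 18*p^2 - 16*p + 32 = (p - 4)*(p - 1)*(p + 2)*(p + 4)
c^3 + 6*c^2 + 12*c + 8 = (c + 2)^3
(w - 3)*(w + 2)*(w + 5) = w^3 + 4*w^2 - 11*w - 30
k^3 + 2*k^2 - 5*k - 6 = (k - 2)*(k + 1)*(k + 3)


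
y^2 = y^2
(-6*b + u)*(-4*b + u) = 24*b^2 - 10*b*u + u^2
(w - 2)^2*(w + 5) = w^3 + w^2 - 16*w + 20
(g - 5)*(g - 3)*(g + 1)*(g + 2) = g^4 - 5*g^3 - 7*g^2 + 29*g + 30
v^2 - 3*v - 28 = (v - 7)*(v + 4)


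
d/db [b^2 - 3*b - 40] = 2*b - 3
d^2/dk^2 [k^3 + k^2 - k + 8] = 6*k + 2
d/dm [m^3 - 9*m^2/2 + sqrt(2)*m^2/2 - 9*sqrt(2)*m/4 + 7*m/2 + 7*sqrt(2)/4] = 3*m^2 - 9*m + sqrt(2)*m - 9*sqrt(2)/4 + 7/2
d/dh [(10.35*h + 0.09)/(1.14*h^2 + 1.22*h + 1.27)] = (-11.799*h^2 - 0.2052*h + 13.0347)/(1.2996*h^4 + 2.7816*h^3 + 4.384*h^2 + 3.0988*h + 1.6129)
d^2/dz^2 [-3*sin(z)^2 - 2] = -6*cos(2*z)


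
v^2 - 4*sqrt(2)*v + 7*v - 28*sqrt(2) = (v + 7)*(v - 4*sqrt(2))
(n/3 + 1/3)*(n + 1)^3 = n^4/3 + 4*n^3/3 + 2*n^2 + 4*n/3 + 1/3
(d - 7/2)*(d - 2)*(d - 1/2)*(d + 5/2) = d^4 - 7*d^3/2 - 21*d^2/4 + 167*d/8 - 35/4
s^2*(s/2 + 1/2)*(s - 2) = s^4/2 - s^3/2 - s^2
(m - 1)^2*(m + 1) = m^3 - m^2 - m + 1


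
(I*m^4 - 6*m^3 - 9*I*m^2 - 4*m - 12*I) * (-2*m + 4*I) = -2*I*m^5 + 8*m^4 - 6*I*m^3 + 44*m^2 + 8*I*m + 48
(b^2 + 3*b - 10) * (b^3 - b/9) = b^5 + 3*b^4 - 91*b^3/9 - b^2/3 + 10*b/9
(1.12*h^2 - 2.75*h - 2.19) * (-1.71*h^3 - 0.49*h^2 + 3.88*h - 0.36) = -1.9152*h^5 + 4.1537*h^4 + 9.438*h^3 - 10.0001*h^2 - 7.5072*h + 0.7884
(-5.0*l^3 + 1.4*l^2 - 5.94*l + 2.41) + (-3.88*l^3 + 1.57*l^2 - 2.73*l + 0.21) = -8.88*l^3 + 2.97*l^2 - 8.67*l + 2.62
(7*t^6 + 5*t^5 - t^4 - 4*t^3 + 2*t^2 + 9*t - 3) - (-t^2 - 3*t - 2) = 7*t^6 + 5*t^5 - t^4 - 4*t^3 + 3*t^2 + 12*t - 1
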